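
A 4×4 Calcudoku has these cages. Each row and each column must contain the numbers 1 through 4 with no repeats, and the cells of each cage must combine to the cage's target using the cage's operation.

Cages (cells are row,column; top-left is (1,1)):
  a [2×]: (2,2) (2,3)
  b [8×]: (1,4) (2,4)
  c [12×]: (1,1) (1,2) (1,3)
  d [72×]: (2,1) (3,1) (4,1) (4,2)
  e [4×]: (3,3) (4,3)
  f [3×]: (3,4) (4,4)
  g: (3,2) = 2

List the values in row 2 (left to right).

Cage g is given, which forces (3,2) = 2.
The 4 cells of cage d must have product 72, so (4,2) = 3.
3 is placed in row 4, which forces (4,4) = 1.
2 is placed in column 2, which forces (2,2) = 1.
Cage a's pair has product 2, which forces (2,3) = 2.
Row 2 now contains 2, which forces (2,4) = 4.
Cage e needs two cells with product 4, leaving (3,3) = 1.
Column 4 now contains 1, so (3,4) = 3.
Row 4 now contains 1; hence (4,3) = 4.
Cage c needs product 12; hence (1,1) = 1.
Column 2 now contains 1, which forces (1,2) = 4.
Column 3 already has 4, leaving (1,3) = 3.
Column 4 already has 4; hence (1,4) = 2.
4 is placed in row 2, so (2,1) = 3.
Row 3 already has 3, leaving (3,1) = 4.
4 is placed in row 4, leaving (4,1) = 2.
Completed grid: 1 4 3 2 / 3 1 2 4 / 4 2 1 3 / 2 3 4 1.

3 1 2 4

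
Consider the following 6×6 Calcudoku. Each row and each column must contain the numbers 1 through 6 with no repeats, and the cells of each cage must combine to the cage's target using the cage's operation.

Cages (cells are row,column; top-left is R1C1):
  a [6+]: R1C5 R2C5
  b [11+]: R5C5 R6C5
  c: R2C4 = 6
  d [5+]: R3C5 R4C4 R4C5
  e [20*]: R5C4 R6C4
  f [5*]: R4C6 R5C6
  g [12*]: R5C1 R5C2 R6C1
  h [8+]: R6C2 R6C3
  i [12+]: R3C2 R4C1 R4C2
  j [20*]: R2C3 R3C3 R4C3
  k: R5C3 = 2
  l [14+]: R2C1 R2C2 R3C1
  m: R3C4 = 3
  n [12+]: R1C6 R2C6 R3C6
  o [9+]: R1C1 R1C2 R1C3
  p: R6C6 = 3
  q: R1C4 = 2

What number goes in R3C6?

Q is a freebie; hence R1C4 = 2.
C is a freebie, which forces R2C4 = 6.
Cage m is a single given cell; hence R3C4 = 3.
Column 4 already has 2; hence R4C4 = 1.
Row 4 already has 1; hence R4C5 = 3.
Row 4 already has 1, which forces R4C6 = 5.
Cage k is a single given cell, which forces R5C3 = 2.
Column 6 now contains 5, which forces R5C6 = 1.
Cage p is a single given cell, leaving R6C6 = 3.
Cage d needs sum 5, leaving R3C5 = 1.
5 is placed in row 4, leaving R4C3 = 4.
The 3 cells of cage g must have product 12; hence R6C1 = 1.
Cage h's pair has sum 8, so R6C2 = 2.
The two cells of cage h must have sum 8, leaving R6C3 = 6.
6 is placed in row 6, so R6C5 = 5.
5 is placed in column 5, which forces R1C5 = 4.
Row 1 now contains 4; hence R1C6 = 6.
The 3 cells of cage j must have product 20; hence R2C3 = 1.
5 is placed in column 5, which forces R2C5 = 2.
Row 2 now contains 2, which forces R2C6 = 4.
The 3 cells of cage i must have sum 12, leaving R3C2 = 4.
Row 3 now contains 1, which forces R3C3 = 5.
Column 6 already has 4; hence R3C6 = 2.
The 3 cells of cage i must have sum 12, so R4C1 = 2.
Column 2 now contains 2; hence R4C2 = 6.
Column 2 already has 4, leaving R5C2 = 3.
Cage e's pair has product 20; hence R5C4 = 5.
5 is placed in column 5, so R5C5 = 6.
5 is placed in row 6, so R6C4 = 4.
Cage o has sum 9, so R1C1 = 5.
Cage o has sum 9, which forces R1C2 = 1.
5 is placed in column 3, leaving R1C3 = 3.
Cage l has sum 14, leaving R2C1 = 3.
Column 2 now contains 3; hence R2C2 = 5.
Row 3 already has 5, leaving R3C1 = 6.
Row 5 now contains 3, which forces R5C1 = 4.
Completed grid: 5 1 3 2 4 6 / 3 5 1 6 2 4 / 6 4 5 3 1 2 / 2 6 4 1 3 5 / 4 3 2 5 6 1 / 1 2 6 4 5 3.

2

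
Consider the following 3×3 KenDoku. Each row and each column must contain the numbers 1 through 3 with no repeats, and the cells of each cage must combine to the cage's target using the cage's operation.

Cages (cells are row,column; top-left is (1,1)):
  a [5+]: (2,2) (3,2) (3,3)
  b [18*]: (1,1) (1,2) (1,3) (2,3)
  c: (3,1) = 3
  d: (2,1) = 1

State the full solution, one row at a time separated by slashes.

2 3 1 / 1 2 3 / 3 1 2

Cage d is a single given cell, so (2,1) = 1.
1 is placed in row 2; hence (2,2) = 2.
Cage b has product 18; hence (2,3) = 3.
Cage c is a single given cell; hence (3,1) = 3.
3 is placed in row 3, so (3,2) = 1.
Row 3 now contains 1, which forces (3,3) = 2.
Column 1 now contains 3, leaving (1,1) = 2.
1 is placed in column 2, which forces (1,2) = 3.
Column 3 already has 2; hence (1,3) = 1.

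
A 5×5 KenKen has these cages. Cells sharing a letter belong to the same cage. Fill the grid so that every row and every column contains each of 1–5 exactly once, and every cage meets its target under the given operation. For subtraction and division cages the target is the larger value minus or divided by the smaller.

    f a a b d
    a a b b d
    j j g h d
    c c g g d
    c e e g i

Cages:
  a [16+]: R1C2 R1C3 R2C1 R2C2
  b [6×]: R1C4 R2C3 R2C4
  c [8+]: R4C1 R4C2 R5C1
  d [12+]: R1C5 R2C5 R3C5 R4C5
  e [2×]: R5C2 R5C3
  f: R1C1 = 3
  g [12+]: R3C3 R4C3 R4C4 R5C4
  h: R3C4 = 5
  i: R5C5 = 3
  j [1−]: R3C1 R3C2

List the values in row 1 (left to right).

Cage f is given; hence R1C1 = 3.
Cage h is given; hence R3C4 = 5.
Cage i is given, so R5C5 = 3.
The only place for 5 in row 5 is R5C1.
Row 5 needs a 4, and only R5C4 is open for it.
Column 2 needs a 4, and only R1C2 is open for it.
4 is placed in row 1; hence R1C3 = 5.
In row 4, 5 can only go at R4C5, so R4C5 = 5.
The only place for 5 in row 2 is R2C2.
Cage a needs sum 16, leaving R2C1 = 2.
Column 1 already has 2, so R4C1 = 1.
Row 4 already has 1, which forces R4C2 = 2.
Row 4 now contains 2, which forces R4C4 = 3.
Column 2 now contains 2, leaving R5C2 = 1.
Row 5 now contains 1, so R5C3 = 2.
Cage b needs product 6, so R1C4 = 2.
Row 1 now contains 2, so R1C5 = 1.
The 3 cells of cage b must have product 6, so R2C3 = 3.
Column 4 now contains 3, which forces R2C4 = 1.
Column 5 already has 1, which forces R2C5 = 4.
1 is placed in column 1; hence R3C1 = 4.
Column 2 already has 1, so R3C2 = 3.
Cage g needs sum 12, which forces R3C3 = 1.
Column 5 already has 4, so R3C5 = 2.
Row 4 now contains 3, leaving R4C3 = 4.
The full grid is 3 4 5 2 1 / 2 5 3 1 4 / 4 3 1 5 2 / 1 2 4 3 5 / 5 1 2 4 3.

3 4 5 2 1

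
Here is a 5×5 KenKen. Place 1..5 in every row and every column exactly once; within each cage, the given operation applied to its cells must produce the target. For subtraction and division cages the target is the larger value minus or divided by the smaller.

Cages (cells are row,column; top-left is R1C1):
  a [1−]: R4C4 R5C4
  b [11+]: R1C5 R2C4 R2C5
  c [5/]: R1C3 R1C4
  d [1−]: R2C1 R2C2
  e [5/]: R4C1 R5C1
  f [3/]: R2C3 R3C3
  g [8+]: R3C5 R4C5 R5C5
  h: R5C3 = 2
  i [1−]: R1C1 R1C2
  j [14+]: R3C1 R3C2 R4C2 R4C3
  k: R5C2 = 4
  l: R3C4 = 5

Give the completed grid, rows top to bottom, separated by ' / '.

Cage l is given, which forces R3C4 = 5.
Cage k is given, leaving R5C2 = 4.
Cage h is given, which forces R5C3 = 2.
The two cells of cage c must have quotient 5, so R1C3 = 5.
Column 4 already has 5, so R1C4 = 1.
Column 4 already has 1, so R5C4 = 3.
Cage j needs sum 14, which forces R4C2 = 5.
Row 4 now contains 5; hence R4C1 = 1.
The two cells of cage e must have quotient 5, leaving R5C1 = 5.
Row 5 already has 5, so R5C5 = 1.
In row 2, 5 can only go at R2C5, so R2C5 = 5.
In row 4, 2 can only go at R4C4, so R4C4 = 2.
Cage b has sum 11; hence R1C5 = 2.
2 is placed in column 4, which forces R2C4 = 4.
Cage i's pair has difference 1, leaving R1C1 = 4.
2 is placed in row 1, leaving R1C2 = 3.
The 4 cells of cage j must have sum 14, leaving R3C1 = 3.
Cage j has sum 14, leaving R3C2 = 2.
3 is placed in row 3, so R3C3 = 1.
3 is placed in row 3, leaving R3C5 = 4.
The 4 cells of cage j must have sum 14, leaving R4C3 = 4.
Column 5 now contains 4, leaving R4C5 = 3.
3 is placed in column 1, which forces R2C1 = 2.
Column 2 now contains 2; hence R2C2 = 1.
1 is placed in column 3, so R2C3 = 3.

4 3 5 1 2 / 2 1 3 4 5 / 3 2 1 5 4 / 1 5 4 2 3 / 5 4 2 3 1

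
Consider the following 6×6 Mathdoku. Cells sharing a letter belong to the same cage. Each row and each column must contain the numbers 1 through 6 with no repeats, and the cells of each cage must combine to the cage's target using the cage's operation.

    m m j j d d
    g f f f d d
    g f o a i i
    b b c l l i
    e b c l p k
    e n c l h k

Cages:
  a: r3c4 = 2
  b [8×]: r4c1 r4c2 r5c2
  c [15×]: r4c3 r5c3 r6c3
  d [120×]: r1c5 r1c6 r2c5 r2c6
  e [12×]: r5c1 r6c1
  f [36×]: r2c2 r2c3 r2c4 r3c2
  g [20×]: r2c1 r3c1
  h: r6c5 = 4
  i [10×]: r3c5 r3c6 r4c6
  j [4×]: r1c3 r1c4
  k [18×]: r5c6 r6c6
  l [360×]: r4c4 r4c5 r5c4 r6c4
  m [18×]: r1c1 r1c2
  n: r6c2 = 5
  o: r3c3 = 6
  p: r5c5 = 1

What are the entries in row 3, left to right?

Cage o is a single given cell; hence r3c3 = 6.
Cage a is a single given cell; hence r3c4 = 2.
Cage p is a single given cell, leaving r5c5 = 1.
N is a freebie; hence r6c2 = 5.
Cage h is given, which forces r6c5 = 4.
Column 5 already has 1; hence r3c5 = 5.
Cage i needs product 10; hence r3c6 = 1.
Cage i needs product 10, leaving r4c6 = 2.
The two cells of cage g must have product 20, which forces r2c1 = 5.
5 is placed in row 2; hence r2c6 = 4.
Row 3 now contains 5, which forces r3c1 = 4.
Row 3 now contains 1; hence r3c2 = 3.
4 is placed in column 1, which forces r4c1 = 1.
Row 4 already has 1, which forces r4c2 = 4.
Row 4 now contains 4; hence r4c4 = 5.
Cage b needs product 8, leaving r5c2 = 2.
Column 4 now contains 5, leaving r5c4 = 4.
Cage m's pair has product 18, so r1c1 = 3.
Column 2 already has 3, which forces r1c2 = 6.
The two cells of cage j must have product 4, leaving r1c3 = 4.
4 is placed in column 4, leaving r1c4 = 1.
Row 1 now contains 3; hence r1c5 = 2.
Column 6 already has 4, so r1c6 = 5.
Column 2 now contains 6, leaving r2c2 = 1.
Cage f needs product 36; hence r2c3 = 2.
Column 4 already has 1, so r2c4 = 6.
Column 5 already has 2, leaving r2c5 = 3.
5 is placed in row 4, leaving r4c3 = 3.
Column 5 already has 3, so r4c5 = 6.
Row 5 already has 2; hence r5c1 = 6.
The 3 cells of cage c must have product 15, leaving r5c3 = 5.
Row 5 already has 6, which forces r5c6 = 3.
Cage e needs two cells with product 12, which forces r6c1 = 2.
The 3 cells of cage c must have product 15, which forces r6c3 = 1.
6 is placed in column 4, which forces r6c4 = 3.
Column 6 already has 3, so r6c6 = 6.
Filled in: 3 6 4 1 2 5 / 5 1 2 6 3 4 / 4 3 6 2 5 1 / 1 4 3 5 6 2 / 6 2 5 4 1 3 / 2 5 1 3 4 6.

4 3 6 2 5 1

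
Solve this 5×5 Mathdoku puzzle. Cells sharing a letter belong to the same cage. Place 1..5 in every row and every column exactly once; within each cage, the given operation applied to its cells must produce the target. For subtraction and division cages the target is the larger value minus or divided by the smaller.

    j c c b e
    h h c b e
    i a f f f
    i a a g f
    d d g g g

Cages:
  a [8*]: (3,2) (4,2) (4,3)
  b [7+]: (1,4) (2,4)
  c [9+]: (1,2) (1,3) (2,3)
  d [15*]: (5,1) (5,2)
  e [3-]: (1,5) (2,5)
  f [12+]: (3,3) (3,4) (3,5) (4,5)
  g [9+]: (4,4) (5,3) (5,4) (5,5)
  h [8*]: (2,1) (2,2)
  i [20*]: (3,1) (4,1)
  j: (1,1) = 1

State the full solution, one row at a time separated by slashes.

J is a freebie, so (1,1) = 1.
The only place for 2 in column 1 is (2,1).
Row 2 already has 2; hence (2,2) = 4.
The 3 cells of cage a must have product 8, which forces (4,3) = 4.
Cage c needs sum 9, leaving (2,3) = 1.
1 is placed in row 2, so (2,5) = 5.
Cage i's pair has product 20, so (3,1) = 4.
4 is placed in row 4; hence (4,1) = 5.
Column 1 now contains 5; hence (5,1) = 3.
Row 5 now contains 3, so (5,2) = 5.
Row 5 now contains 5, which forces (5,3) = 2.
Column 2 already has 5; hence (1,2) = 3.
The 3 cells of cage c must have sum 9; hence (1,3) = 5.
Cage b's pair has sum 7, so (1,4) = 4.
The two cells of cage e must have difference 3, so (1,5) = 2.
Row 2 now contains 5, so (2,4) = 3.
Column 3 now contains 5, so (3,3) = 3.
Row 3 now contains 3, which forces (3,5) = 1.
Cage g needs sum 9, which forces (4,4) = 2.
2 is placed in column 5, which forces (4,5) = 3.
4 is placed in column 4, leaving (5,4) = 1.
1 is placed in column 5, which forces (5,5) = 4.
1 is placed in row 3, which forces (3,2) = 2.
Column 4 now contains 2, leaving (3,4) = 5.
2 is placed in row 4; hence (4,2) = 1.

1 3 5 4 2 / 2 4 1 3 5 / 4 2 3 5 1 / 5 1 4 2 3 / 3 5 2 1 4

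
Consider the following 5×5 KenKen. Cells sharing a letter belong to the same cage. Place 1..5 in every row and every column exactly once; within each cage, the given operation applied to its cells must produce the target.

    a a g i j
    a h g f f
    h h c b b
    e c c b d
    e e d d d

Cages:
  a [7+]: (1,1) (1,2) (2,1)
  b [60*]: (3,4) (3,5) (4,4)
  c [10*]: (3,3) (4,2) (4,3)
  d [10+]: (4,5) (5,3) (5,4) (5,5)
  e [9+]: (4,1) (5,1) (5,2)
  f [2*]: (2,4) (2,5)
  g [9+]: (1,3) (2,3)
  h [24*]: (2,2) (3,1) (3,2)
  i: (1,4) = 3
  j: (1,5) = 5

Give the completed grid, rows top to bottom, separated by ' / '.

Cage i is given, which forces (1,4) = 3.
Cage j is given, so (1,5) = 5.
5 is placed in row 1, leaving (1,3) = 4.
Cage g needs two cells with sum 9; hence (2,3) = 5.
The 3 cells of cage b must have product 60; hence (3,5) = 3.
Cage a has sum 7, which forces (2,1) = 4.
Cage h has product 24, so (2,2) = 3.
4 is placed in column 1; hence (3,1) = 2.
Row 3 now contains 2, which forces (3,2) = 4.
Row 3 now contains 2; hence (3,3) = 1.
4 is placed in row 3, which forces (3,4) = 5.
The 3 cells of cage c must have product 10, which forces (4,2) = 5.
Column 3 now contains 1, leaving (4,3) = 2.
Column 4 now contains 5; hence (4,4) = 4.
4 is placed in row 4, leaving (4,5) = 1.
2 is placed in column 3, so (5,3) = 3.
Column 1 now contains 2, which forces (1,1) = 1.
Cage a needs sum 7, which forces (1,2) = 2.
The two cells of cage f must have product 2, leaving (2,4) = 1.
1 is placed in column 5, so (2,5) = 2.
1 is placed in row 4, which forces (4,1) = 3.
Cage e has sum 9; hence (5,1) = 5.
The 3 cells of cage e must have sum 9, so (5,2) = 1.
Cage d has sum 10, leaving (5,4) = 2.
Cage d needs sum 10; hence (5,5) = 4.

1 2 4 3 5 / 4 3 5 1 2 / 2 4 1 5 3 / 3 5 2 4 1 / 5 1 3 2 4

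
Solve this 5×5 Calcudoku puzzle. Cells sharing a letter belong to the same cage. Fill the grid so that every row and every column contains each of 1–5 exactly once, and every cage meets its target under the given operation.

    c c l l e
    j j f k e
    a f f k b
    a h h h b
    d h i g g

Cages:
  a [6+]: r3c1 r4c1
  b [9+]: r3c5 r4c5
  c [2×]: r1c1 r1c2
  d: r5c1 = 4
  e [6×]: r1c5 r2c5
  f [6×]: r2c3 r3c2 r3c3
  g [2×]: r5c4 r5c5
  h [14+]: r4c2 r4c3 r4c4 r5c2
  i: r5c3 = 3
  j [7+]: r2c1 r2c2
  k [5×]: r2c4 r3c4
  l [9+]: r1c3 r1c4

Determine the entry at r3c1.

5

Cage d is a single given cell; hence r5c1 = 4.
Cage i is given, which forces r5c3 = 3.
Cage f needs product 6, so r3c2 = 3.
Cage h has sum 14, leaving r4c4 = 3.
The only place for 3 in row 1 is r1c5.
Column 5 now contains 3, leaving r2c5 = 2.
Column 5 now contains 2, so r5c5 = 1.
Cage j's pair has sum 7, leaving r2c1 = 3.
Cage j needs two cells with sum 7, so r2c2 = 4.
Row 2 now contains 2, so r2c3 = 1.
1 is placed in row 2; hence r2c4 = 5.
Cage f has product 6, so r3c3 = 2.
5 is placed in column 4, so r3c4 = 1.
Row 5 already has 1; hence r5c4 = 2.
The two cells of cage l must have sum 9, which forces r1c3 = 5.
5 is placed in column 4, leaving r1c4 = 4.
Row 3 already has 1, leaving r3c1 = 5.
Row 3 already has 5, which forces r3c5 = 4.
Cage a's pair has sum 6, leaving r4c1 = 1.
Row 4 already has 1; hence r4c2 = 2.
5 is placed in column 3, which forces r4c3 = 4.
Column 5 now contains 4, which forces r4c5 = 5.
Row 5 already has 2, so r5c2 = 5.
Column 1 already has 1, so r1c1 = 2.
Column 2 already has 2, leaving r1c2 = 1.
The full grid is 2 1 5 4 3 / 3 4 1 5 2 / 5 3 2 1 4 / 1 2 4 3 5 / 4 5 3 2 1.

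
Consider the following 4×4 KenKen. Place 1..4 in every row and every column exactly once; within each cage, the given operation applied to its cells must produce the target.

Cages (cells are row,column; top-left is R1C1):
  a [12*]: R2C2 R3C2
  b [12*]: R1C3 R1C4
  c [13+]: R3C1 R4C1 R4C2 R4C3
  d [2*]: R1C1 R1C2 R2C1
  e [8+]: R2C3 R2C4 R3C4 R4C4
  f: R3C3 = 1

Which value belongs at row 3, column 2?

3

Cage d has product 2, so R1C1 = 2.
Cage d has product 2; hence R1C2 = 1.
Cage d has product 2; hence R2C1 = 1.
Row 2 already has 1, leaving R2C3 = 2.
The 4 cells of cage c must have sum 13, so R3C1 = 4.
4 is placed in row 3, so R3C2 = 3.
F is a freebie, which forces R3C3 = 1.
Row 3 now contains 1, leaving R3C4 = 2.
Column 1 now contains 2, leaving R4C1 = 3.
3 is placed in row 4, which forces R4C3 = 4.
Row 4 already has 4, which forces R4C4 = 1.
Column 3 already has 4, which forces R1C3 = 3.
The two cells of cage b must have product 12, leaving R1C4 = 4.
Column 2 now contains 3, which forces R2C2 = 4.
The 4 cells of cage e must have sum 8, so R2C4 = 3.
Row 4 already has 4; hence R4C2 = 2.
Filled in: 2 1 3 4 / 1 4 2 3 / 4 3 1 2 / 3 2 4 1.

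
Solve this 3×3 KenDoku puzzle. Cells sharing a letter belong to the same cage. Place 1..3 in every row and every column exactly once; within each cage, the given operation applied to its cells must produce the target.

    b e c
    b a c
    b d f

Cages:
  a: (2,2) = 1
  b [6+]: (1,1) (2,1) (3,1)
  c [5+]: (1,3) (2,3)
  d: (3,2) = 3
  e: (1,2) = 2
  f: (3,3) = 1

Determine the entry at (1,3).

3

Cage e is given, so (1,2) = 2.
2 is placed in row 1, so (1,3) = 3.
Cage a is given, which forces (2,2) = 1.
Column 3 now contains 3, so (2,3) = 2.
Cage d is given, leaving (3,2) = 3.
Cage f is a single given cell, so (3,3) = 1.
Row 1 now contains 3, so (1,1) = 1.
Row 2 now contains 2, so (2,1) = 3.
Row 3 now contains 1; hence (3,1) = 2.
Completed grid: 1 2 3 / 3 1 2 / 2 3 1.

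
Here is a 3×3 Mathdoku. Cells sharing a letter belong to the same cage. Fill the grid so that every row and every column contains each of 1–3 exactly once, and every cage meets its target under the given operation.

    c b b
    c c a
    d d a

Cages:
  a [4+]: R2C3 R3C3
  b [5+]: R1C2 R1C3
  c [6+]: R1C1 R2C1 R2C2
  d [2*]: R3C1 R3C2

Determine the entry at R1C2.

Row 1 needs a 1, and only R1C1 is open for it.
Column 1 already has 1; hence R3C1 = 2.
Cage d's pair has product 2, which forces R3C2 = 1.
Row 3 now contains 1, leaving R3C3 = 3.
Cage b's pair has sum 5, so R1C2 = 3.
Column 3 now contains 3, leaving R1C3 = 2.
Column 1 already has 2; hence R2C1 = 3.
Cage c has sum 6; hence R2C2 = 2.
Column 3 now contains 3, leaving R2C3 = 1.
Completed grid: 1 3 2 / 3 2 1 / 2 1 3.

3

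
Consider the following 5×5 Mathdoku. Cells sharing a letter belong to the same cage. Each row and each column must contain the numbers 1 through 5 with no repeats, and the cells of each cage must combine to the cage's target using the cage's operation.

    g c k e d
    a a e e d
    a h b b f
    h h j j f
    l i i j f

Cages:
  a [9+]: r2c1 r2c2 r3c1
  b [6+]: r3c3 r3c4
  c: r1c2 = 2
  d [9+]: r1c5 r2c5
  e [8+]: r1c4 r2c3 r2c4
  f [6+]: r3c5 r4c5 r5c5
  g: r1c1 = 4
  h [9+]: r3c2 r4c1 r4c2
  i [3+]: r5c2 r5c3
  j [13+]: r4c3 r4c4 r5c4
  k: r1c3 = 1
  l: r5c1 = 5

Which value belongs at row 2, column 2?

5

Cage g is given; hence r1c1 = 4.
Cage c is given, so r1c2 = 2.
K is a freebie; hence r1c3 = 1.
Row 1 already has 4, which forces r1c5 = 5.
Column 5 now contains 5, which forces r2c5 = 4.
L is a freebie, leaving r5c1 = 5.
Column 2 now contains 2, leaving r5c2 = 1.
Column 3 already has 1, so r5c3 = 2.
5 is placed in row 5, which forces r5c4 = 4.
2 is placed in row 5, leaving r5c5 = 3.
Row 1 already has 5; hence r1c4 = 3.
Cage a has sum 9, leaving r2c2 = 5.
The 3 cells of cage e must have sum 8, which forces r2c3 = 3.
Cage e needs sum 8, leaving r2c4 = 2.
2 is placed in column 4, leaving r3c4 = 1.
1 is placed in row 3, so r3c5 = 2.
The 3 cells of cage j must have sum 13, so r4c3 = 4.
The 3 cells of cage j must have sum 13, so r4c4 = 5.
2 is placed in column 5, so r4c5 = 1.
3 is placed in row 2, which forces r2c1 = 1.
1 is placed in row 3, which forces r3c1 = 3.
The 3 cells of cage h must have sum 9, which forces r3c2 = 4.
Column 3 now contains 4, so r3c3 = 5.
Row 4 already has 1, so r4c1 = 2.
Row 4 already has 4, leaving r4c2 = 3.
The full grid is 4 2 1 3 5 / 1 5 3 2 4 / 3 4 5 1 2 / 2 3 4 5 1 / 5 1 2 4 3.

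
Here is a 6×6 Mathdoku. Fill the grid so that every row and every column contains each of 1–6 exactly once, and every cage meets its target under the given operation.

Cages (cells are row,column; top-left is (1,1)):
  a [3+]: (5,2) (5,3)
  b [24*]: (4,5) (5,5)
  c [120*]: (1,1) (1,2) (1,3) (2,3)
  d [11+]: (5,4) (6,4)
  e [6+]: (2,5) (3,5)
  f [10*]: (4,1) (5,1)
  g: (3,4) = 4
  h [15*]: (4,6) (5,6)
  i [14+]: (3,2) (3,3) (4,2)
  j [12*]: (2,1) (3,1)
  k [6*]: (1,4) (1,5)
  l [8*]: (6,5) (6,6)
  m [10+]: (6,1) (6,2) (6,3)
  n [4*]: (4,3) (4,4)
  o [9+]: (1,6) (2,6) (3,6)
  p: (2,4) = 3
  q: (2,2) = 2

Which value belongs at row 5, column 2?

1

Q is a freebie; hence (2,2) = 2.
Cage p is given, which forces (2,4) = 3.
Cage g is given, which forces (3,4) = 4.
Column 4 already has 4, which forces (4,4) = 1.
2 is placed in column 2, so (5,2) = 1.
Row 5 already has 1; hence (5,3) = 2.
Cage f needs two cells with product 10, so (4,1) = 2.
1 is placed in row 4, so (4,3) = 4.
Row 4 now contains 4, so (4,5) = 6.
Row 5 now contains 2; hence (5,1) = 5.
Row 5 already has 5, so (5,4) = 6.
Column 5 already has 6, so (5,5) = 4.
Row 5 already has 5, leaving (5,6) = 3.
6 is placed in column 4, so (6,4) = 5.
4 is placed in column 5, leaving (6,5) = 2.
2 is placed in row 6, so (6,6) = 4.
6 is placed in column 4, so (1,4) = 2.
The two cells of cage k must have product 6, so (1,5) = 3.
The two cells of cage j must have product 12; hence (2,1) = 4.
Column 1 already has 2, which forces (3,1) = 3.
Column 6 already has 3; hence (4,6) = 5.
Cage c needs product 120; hence (1,2) = 4.
Cage o needs sum 9; hence (3,6) = 2.
5 is placed in row 4; hence (4,2) = 3.
3 is placed in column 2, so (6,2) = 6.
Column 2 now contains 6, so (3,2) = 5.
Cage i has sum 14, which forces (3,3) = 6.
Row 3 already has 5; hence (3,5) = 1.
Row 6 now contains 6, so (6,1) = 1.
The 3 cells of cage m must have sum 10, so (6,3) = 3.
Column 1 now contains 1, which forces (1,1) = 6.
Row 1 already has 6, leaving (1,6) = 1.
Column 5 now contains 1, so (2,5) = 5.
1 is placed in column 6, so (2,6) = 6.
Row 1 now contains 1, which forces (1,3) = 5.
Row 2 already has 5, which forces (2,3) = 1.
Filled in: 6 4 5 2 3 1 / 4 2 1 3 5 6 / 3 5 6 4 1 2 / 2 3 4 1 6 5 / 5 1 2 6 4 3 / 1 6 3 5 2 4.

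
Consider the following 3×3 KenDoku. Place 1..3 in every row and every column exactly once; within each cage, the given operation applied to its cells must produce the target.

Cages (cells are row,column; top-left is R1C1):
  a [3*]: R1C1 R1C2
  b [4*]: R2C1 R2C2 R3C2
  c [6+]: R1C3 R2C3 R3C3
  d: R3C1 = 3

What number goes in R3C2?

2

Cage b needs product 4; hence R2C1 = 2.
Cage b needs product 4, leaving R2C2 = 1.
Row 2 already has 1, leaving R2C3 = 3.
Cage d is a single given cell, so R3C1 = 3.
Cage b needs product 4, leaving R3C2 = 2.
Row 3 already has 2, leaving R3C3 = 1.
3 is placed in column 1, leaving R1C1 = 1.
Column 2 now contains 1, which forces R1C2 = 3.
Column 3 now contains 1, which forces R1C3 = 2.
Filled in: 1 3 2 / 2 1 3 / 3 2 1.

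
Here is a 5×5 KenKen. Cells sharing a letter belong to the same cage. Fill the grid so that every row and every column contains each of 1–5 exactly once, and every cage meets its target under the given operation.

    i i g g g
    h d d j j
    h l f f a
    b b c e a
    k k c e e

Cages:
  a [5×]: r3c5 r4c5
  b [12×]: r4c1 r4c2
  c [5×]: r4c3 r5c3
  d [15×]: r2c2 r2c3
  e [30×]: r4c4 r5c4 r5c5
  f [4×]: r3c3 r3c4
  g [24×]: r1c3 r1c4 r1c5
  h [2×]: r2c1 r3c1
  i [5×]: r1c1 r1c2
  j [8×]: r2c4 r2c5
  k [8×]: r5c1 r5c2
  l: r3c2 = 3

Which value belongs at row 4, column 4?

L is a freebie; hence r3c2 = 3.
Column 2 now contains 3; hence r4c2 = 4.
4 is placed in column 2, leaving r5c2 = 2.
Column 2 now contains 3, so r2c2 = 5.
The two cells of cage d must have product 15, leaving r2c3 = 3.
4 is placed in row 4, so r4c1 = 3.
Cage e needs product 30, leaving r4c4 = 2.
Row 5 already has 2; hence r5c1 = 4.
Cage i needs two cells with product 5, so r1c1 = 5.
5 is placed in column 2; hence r1c2 = 1.
Column 4 now contains 2, leaving r2c4 = 4.
Cage j needs two cells with product 8, which forces r2c5 = 2.
Column 4 already has 4, which forces r3c4 = 1.
Row 3 already has 1, which forces r3c5 = 5.
Column 5 now contains 5, so r4c5 = 1.
Column 5 now contains 5, so r5c5 = 3.
Cage g needs product 24; hence r1c3 = 2.
Column 4 already has 4, leaving r1c4 = 3.
Column 5 now contains 3, leaving r1c5 = 4.
2 is placed in row 2; hence r2c1 = 1.
Row 3 already has 1, so r3c1 = 2.
Row 3 already has 1, leaving r3c3 = 4.
Row 4 now contains 1, leaving r4c3 = 5.
Cage c's pair has product 5, which forces r5c3 = 1.
Row 5 now contains 3, leaving r5c4 = 5.
Filled in: 5 1 2 3 4 / 1 5 3 4 2 / 2 3 4 1 5 / 3 4 5 2 1 / 4 2 1 5 3.

2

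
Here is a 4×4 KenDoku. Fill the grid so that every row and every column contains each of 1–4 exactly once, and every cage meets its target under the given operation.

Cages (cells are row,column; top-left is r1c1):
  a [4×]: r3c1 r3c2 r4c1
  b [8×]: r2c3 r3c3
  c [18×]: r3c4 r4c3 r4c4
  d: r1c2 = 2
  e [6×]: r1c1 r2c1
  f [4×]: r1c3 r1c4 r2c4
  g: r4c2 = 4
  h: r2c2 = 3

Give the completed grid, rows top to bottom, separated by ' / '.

3 2 1 4 / 2 3 4 1 / 4 1 2 3 / 1 4 3 2

Cage d is given, so r1c2 = 2.
Row 1 now contains 2, leaving r1c3 = 1.
1 is placed in row 1, leaving r1c4 = 4.
Cage h is a single given cell, which forces r2c2 = 3.
2 is placed in column 2, which forces r3c2 = 1.
The 3 cells of cage c must have product 18, which forces r3c4 = 3.
G is a freebie, which forces r4c2 = 4.
Cage c needs product 18, leaving r4c3 = 3.
Cage c has product 18, which forces r4c4 = 2.
Row 1 now contains 2, leaving r1c1 = 3.
3 is placed in row 2, which forces r2c1 = 2.
Row 2 already has 2, leaving r2c3 = 4.
2 is placed in column 4, which forces r2c4 = 1.
Row 3 now contains 1, so r3c1 = 4.
4 is placed in column 3, leaving r3c3 = 2.
2 is placed in row 4, leaving r4c1 = 1.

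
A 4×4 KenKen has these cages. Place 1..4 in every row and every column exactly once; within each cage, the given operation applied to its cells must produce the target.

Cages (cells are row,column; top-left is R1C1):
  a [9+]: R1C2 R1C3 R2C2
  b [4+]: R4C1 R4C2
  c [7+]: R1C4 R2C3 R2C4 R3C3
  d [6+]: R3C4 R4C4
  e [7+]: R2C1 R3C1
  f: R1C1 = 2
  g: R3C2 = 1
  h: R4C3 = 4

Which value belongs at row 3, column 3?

2

Cage f is a single given cell, which forces R1C1 = 2.
Cage g is given, leaving R3C2 = 1.
1 is placed in column 2, leaving R4C2 = 3.
H is a freebie; hence R4C3 = 4.
4 is placed in row 4, so R4C4 = 2.
Column 2 now contains 3, leaving R1C2 = 4.
4 is placed in column 3, leaving R1C3 = 3.
The 4 cells of cage c must have sum 7, which forces R1C4 = 1.
Cage a has sum 9, so R2C2 = 2.
Cage c has sum 7, leaving R2C3 = 1.
Cage c has sum 7, so R2C4 = 3.
The 4 cells of cage c must have sum 7, so R3C3 = 2.
Column 4 now contains 2, leaving R3C4 = 4.
Row 4 now contains 3, so R4C1 = 1.
Row 2 already has 3, so R2C1 = 4.
Row 3 now contains 4, which forces R3C1 = 3.
Completed grid: 2 4 3 1 / 4 2 1 3 / 3 1 2 4 / 1 3 4 2.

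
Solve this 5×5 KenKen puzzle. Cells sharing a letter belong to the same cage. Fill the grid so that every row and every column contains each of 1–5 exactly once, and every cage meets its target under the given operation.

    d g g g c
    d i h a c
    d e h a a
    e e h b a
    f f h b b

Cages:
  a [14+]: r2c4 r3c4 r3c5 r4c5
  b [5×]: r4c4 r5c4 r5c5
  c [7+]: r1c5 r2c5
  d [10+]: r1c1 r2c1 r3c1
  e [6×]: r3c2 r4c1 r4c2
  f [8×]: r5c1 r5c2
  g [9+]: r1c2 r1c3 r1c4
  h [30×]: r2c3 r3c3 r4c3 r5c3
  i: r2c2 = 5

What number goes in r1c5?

Cage i is a single given cell; hence r2c2 = 5.
Cage b needs product 5; hence r4c4 = 1.
The 3 cells of cage b must have product 5, which forces r5c4 = 5.
Cage b has product 5, leaving r5c5 = 1.
The 3 cells of cage e must have product 6, which forces r3c2 = 1.
Cage h needs product 30, leaving r2c3 = 1.
The only place for 1 in row 1 is r1c1.
The 3 cells of cage d must have sum 10, leaving r2c1 = 4.
Cage d has sum 10; hence r3c1 = 5.
Column 1 now contains 4, so r5c1 = 2.
Row 5 already has 2, which forces r5c2 = 4.
Row 5 already has 2; hence r5c3 = 3.
3 is placed in column 3, so r3c3 = 2.
Column 1 now contains 2; hence r4c1 = 3.
The 3 cells of cage e must have product 6, which forces r4c2 = 2.
Cage h needs product 30; hence r4c3 = 5.
5 is placed in row 4, leaving r4c5 = 4.
Column 2 already has 2, leaving r1c2 = 3.
Column 3 already has 2, leaving r1c3 = 4.
Cage g has sum 9, leaving r1c4 = 2.
Column 5 already has 4; hence r1c5 = 5.
Cage a has sum 14; hence r2c4 = 3.
The two cells of cage c must have sum 7, leaving r2c5 = 2.
Cage a has sum 14, so r3c4 = 4.
Column 5 already has 4, so r3c5 = 3.
Filled in: 1 3 4 2 5 / 4 5 1 3 2 / 5 1 2 4 3 / 3 2 5 1 4 / 2 4 3 5 1.

5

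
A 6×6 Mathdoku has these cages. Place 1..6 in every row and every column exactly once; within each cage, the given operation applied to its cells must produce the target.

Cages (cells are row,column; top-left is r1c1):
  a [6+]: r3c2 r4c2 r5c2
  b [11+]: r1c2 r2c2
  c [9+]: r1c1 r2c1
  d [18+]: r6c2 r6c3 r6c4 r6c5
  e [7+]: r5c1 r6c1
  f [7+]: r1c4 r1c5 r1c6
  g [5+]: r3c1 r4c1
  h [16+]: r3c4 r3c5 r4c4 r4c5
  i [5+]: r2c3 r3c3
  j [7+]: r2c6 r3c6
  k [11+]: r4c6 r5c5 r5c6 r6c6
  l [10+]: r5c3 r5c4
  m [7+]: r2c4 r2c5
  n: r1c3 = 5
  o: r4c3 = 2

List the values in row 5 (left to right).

5 2 6 4 1 3

Cage n is given, which forces r1c3 = 5.
O is a freebie, leaving r4c3 = 2.
Row 1 already has 5; hence r1c2 = 6.
The two cells of cage b must have sum 11; hence r2c2 = 5.
Cage c needs two cells with sum 9, leaving r1c1 = 3.
Cage c's pair has sum 9, so r2c1 = 6.
The only place for 2 in row 2 is r2c6.
Cage j's pair has sum 7, which forces r3c6 = 5.
Row 2 needs a 1, and only r2c3 is open for it.
1 is placed in column 3, which forces r3c3 = 4.
Column 3 now contains 4, which forces r5c3 = 6.
6 is placed in row 5; hence r5c4 = 4.
Column 3 already has 6, so r6c3 = 3.
Column 4 now contains 4, so r2c4 = 3.
Cage m needs two cells with sum 7; hence r2c5 = 4.
4 is placed in row 3; hence r3c1 = 1.
The two cells of cage g must have sum 5, which forces r4c1 = 4.
Row 6 now contains 3, which forces r6c2 = 4.
The 3 cells of cage f must have sum 7, so r1c6 = 4.
The 4 cells of cage k must have sum 11, which forces r5c5 = 1.
The 4 cells of cage k must have sum 11; hence r5c6 = 3.
Cage f has sum 7, leaving r1c4 = 1.
1 is placed in column 5; hence r1c5 = 2.
Cage a has sum 6, which forces r3c2 = 3.
Row 3 already has 3, which forces r3c5 = 6.
Cage a has sum 6; hence r4c2 = 1.
Row 4 now contains 1, so r4c6 = 6.
Row 5 already has 3, so r5c2 = 2.
Column 5 now contains 6, which forces r6c5 = 5.
6 is placed in column 6; hence r6c6 = 1.
6 is placed in row 3, so r3c4 = 2.
Row 4 already has 6, leaving r4c4 = 5.
Column 5 now contains 5, which forces r4c5 = 3.
2 is placed in row 5; hence r5c1 = 5.
Row 6 already has 5; hence r6c1 = 2.
Row 6 already has 5, so r6c4 = 6.
Filled in: 3 6 5 1 2 4 / 6 5 1 3 4 2 / 1 3 4 2 6 5 / 4 1 2 5 3 6 / 5 2 6 4 1 3 / 2 4 3 6 5 1.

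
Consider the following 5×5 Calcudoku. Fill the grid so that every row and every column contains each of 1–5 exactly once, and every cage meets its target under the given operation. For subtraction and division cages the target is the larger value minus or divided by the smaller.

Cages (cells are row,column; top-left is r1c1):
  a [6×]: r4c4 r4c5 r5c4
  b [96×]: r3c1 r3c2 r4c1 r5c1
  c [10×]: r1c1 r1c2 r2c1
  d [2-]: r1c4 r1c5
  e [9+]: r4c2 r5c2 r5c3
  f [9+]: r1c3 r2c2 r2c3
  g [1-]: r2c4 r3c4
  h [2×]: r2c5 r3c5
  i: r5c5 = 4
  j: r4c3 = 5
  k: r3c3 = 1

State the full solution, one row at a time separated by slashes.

1 2 4 3 5 / 5 3 2 4 1 / 3 4 1 5 2 / 4 1 5 2 3 / 2 5 3 1 4

Cage b has product 96; hence r3c2 = 4.
Cage k is a single given cell, so r3c3 = 1.
1 is placed in row 3; hence r3c5 = 2.
J is a freebie, leaving r4c3 = 5.
Cage i is a single given cell, leaving r5c5 = 4.
2 is placed in column 5, which forces r2c5 = 1.
Row 3 now contains 2; hence r3c1 = 3.
3 is placed in row 3; hence r3c4 = 5.
Cage b has product 96, which forces r4c1 = 4.
1 is placed in column 5; hence r4c5 = 3.
Cage b has product 96; hence r5c1 = 2.
Cage e needs sum 9, which forces r5c2 = 5.
2 is placed in row 5, leaving r5c3 = 3.
3 is placed in row 5, which forces r5c4 = 1.
The 3 cells of cage c must have product 10; hence r1c1 = 1.
Cage c needs product 10, leaving r1c2 = 2.
2 is placed in row 1, leaving r1c3 = 4.
Column 4 already has 1; hence r1c4 = 3.
Column 5 already has 3; hence r1c5 = 5.
Column 1 already has 2, leaving r2c1 = 5.
The 3 cells of cage f must have sum 9, so r2c2 = 3.
Column 3 already has 4; hence r2c3 = 2.
Cage g needs two cells with difference 1, leaving r2c4 = 4.
The 3 cells of cage e must have sum 9, so r4c2 = 1.
Column 4 already has 1, which forces r4c4 = 2.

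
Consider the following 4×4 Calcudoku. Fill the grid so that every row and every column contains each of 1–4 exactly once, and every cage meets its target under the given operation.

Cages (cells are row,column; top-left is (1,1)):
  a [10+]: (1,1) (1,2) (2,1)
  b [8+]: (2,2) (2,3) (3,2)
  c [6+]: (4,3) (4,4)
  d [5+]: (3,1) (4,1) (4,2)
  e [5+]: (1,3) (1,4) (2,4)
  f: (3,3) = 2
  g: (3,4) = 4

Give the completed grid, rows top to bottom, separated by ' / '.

2 4 1 3 / 4 2 3 1 / 1 3 2 4 / 3 1 4 2

F is a freebie; hence (3,3) = 2.
G is a freebie, so (3,4) = 4.
Column 3 now contains 2, so (4,3) = 4.
Column 4 now contains 4, so (4,4) = 2.
Column 3 now contains 2, which forces (1,3) = 1.
The 3 cells of cage e must have sum 5, which forces (1,4) = 3.
Column 3 now contains 1, so (2,3) = 3.
2 is placed in column 4, which forces (2,4) = 1.
Row 3 now contains 2, leaving (3,1) = 1.
Row 3 already has 1, so (3,2) = 3.
The 3 cells of cage d must have sum 5; hence (4,1) = 3.
2 is placed in row 4, which forces (4,2) = 1.
Cage a needs sum 10; hence (1,1) = 2.
Row 1 already has 3, so (1,2) = 4.
Row 2 now contains 3; hence (2,1) = 4.
Cage b has sum 8, leaving (2,2) = 2.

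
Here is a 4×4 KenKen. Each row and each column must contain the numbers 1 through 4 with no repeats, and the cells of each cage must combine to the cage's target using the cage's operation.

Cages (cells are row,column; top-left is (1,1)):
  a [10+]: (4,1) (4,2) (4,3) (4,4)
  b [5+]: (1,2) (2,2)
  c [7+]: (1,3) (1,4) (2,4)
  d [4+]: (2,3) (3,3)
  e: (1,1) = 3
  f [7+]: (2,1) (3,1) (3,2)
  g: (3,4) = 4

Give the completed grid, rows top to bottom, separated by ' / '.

3 2 4 1 / 4 3 1 2 / 2 1 3 4 / 1 4 2 3

Cage e is given, so (1,1) = 3.
Cage g is a single given cell; hence (3,4) = 4.
Cage c needs sum 7, so (1,3) = 4.
Cage f needs sum 7, leaving (2,1) = 4.
The two cells of cage b must have sum 5; hence (1,2) = 2.
Row 1 now contains 2; hence (1,4) = 1.
The two cells of cage b must have sum 5, leaving (2,2) = 3.
Row 2 now contains 3, leaving (2,3) = 1.
Column 4 already has 1, which forces (2,4) = 2.
2 is placed in column 2, leaving (3,2) = 1.
1 is placed in column 3; hence (3,3) = 3.
The 4 cells of cage a must have sum 10, so (4,2) = 4.
Column 3 now contains 3; hence (4,3) = 2.
Column 4 now contains 2, so (4,4) = 3.
1 is placed in row 3, which forces (3,1) = 2.
2 is placed in row 4, which forces (4,1) = 1.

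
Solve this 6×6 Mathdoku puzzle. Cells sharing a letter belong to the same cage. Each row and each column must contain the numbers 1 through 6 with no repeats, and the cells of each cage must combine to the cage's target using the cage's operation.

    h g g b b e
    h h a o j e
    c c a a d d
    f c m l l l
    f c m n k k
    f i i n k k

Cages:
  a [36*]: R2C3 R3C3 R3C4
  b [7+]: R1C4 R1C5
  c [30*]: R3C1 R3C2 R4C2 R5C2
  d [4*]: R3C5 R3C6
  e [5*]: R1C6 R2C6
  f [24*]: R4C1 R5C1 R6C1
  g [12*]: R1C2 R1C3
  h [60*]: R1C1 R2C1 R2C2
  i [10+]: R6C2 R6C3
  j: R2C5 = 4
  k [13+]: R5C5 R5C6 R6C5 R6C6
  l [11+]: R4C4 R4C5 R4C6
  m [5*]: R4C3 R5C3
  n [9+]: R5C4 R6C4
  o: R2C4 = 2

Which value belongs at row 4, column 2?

Cage o is given, which forces R2C4 = 2.
J is a freebie, leaving R2C5 = 4.
Column 5 already has 4, which forces R3C5 = 1.
Row 3 now contains 1, which forces R3C6 = 4.
Cage a needs product 36, so R3C3 = 2.
In row 2, 1 can only go at R2C6, so R2C6 = 1.
Column 6 now contains 1, leaving R1C6 = 5.
Row 1 needs a 1, and only R1C4 is open for it.
Cage b needs two cells with sum 7, so R1C5 = 6.
The only place for 2 in row 1 is R1C1.
In row 2, 3 can only go at R2C3, so R2C3 = 3.
The two cells of cage g must have product 12, so R1C2 = 3.
3 is placed in column 3, which forces R1C3 = 4.
Column 2 now contains 3, so R3C2 = 5.
Cage a has product 36, leaving R3C4 = 6.
Column 3 already has 4, so R6C3 = 6.
The 3 cells of cage h must have product 60, leaving R2C1 = 5.
Column 2 already has 5, so R2C2 = 6.
5 is placed in row 3, so R3C1 = 3.
6 is placed in row 6; hence R6C2 = 4.
Row 6 already has 4; hence R6C4 = 5.
5 is placed in row 6, so R6C5 = 3.
3 is placed in row 6, leaving R6C6 = 2.
Cage l has sum 11; hence R4C4 = 3.
Cage l needs sum 11, leaving R4C5 = 2.
2 is placed in column 6, leaving R4C6 = 6.
Column 4 already has 5, which forces R5C4 = 4.
Column 5 already has 2, which forces R5C5 = 5.
Column 6 now contains 6; hence R5C6 = 3.
Row 6 already has 4, leaving R6C1 = 1.
Row 4 already has 6; hence R4C1 = 4.
2 is placed in row 4, leaving R4C2 = 1.
Cage m needs two cells with product 5, so R4C3 = 5.
4 is placed in row 5, which forces R5C1 = 6.
Cage c has product 30, so R5C2 = 2.
5 is placed in row 5; hence R5C3 = 1.
Filled in: 2 3 4 1 6 5 / 5 6 3 2 4 1 / 3 5 2 6 1 4 / 4 1 5 3 2 6 / 6 2 1 4 5 3 / 1 4 6 5 3 2.

1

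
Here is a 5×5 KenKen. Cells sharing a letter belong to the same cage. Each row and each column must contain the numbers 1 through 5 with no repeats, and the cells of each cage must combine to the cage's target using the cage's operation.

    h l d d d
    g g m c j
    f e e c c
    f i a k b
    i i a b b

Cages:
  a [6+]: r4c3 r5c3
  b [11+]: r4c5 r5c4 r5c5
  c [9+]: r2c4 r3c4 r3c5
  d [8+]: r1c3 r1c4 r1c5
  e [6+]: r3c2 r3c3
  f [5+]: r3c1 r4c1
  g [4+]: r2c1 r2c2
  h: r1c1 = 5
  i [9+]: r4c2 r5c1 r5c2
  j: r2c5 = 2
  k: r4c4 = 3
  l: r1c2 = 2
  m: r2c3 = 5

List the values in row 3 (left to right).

Cage h is given, which forces r1c1 = 5.
L is a freebie, so r1c2 = 2.
M is a freebie, which forces r2c3 = 5.
Cage j is a single given cell, which forces r2c5 = 2.
Cage k is given, which forces r4c4 = 3.
Row 2 needs a 4, and only r2c4 is open for it.
Column 4 now contains 4, leaving r1c4 = 1.
1 is placed in column 4, so r3c4 = 2.
2 is placed in column 4, which forces r5c4 = 5.
The two cells of cage e must have sum 6; hence r3c2 = 5.
Row 3 now contains 2, so r3c3 = 1.
Cage c has sum 9, so r3c5 = 3.
Column 2 now contains 5, which forces r4c2 = 4.
4 is placed in row 4, which forces r4c3 = 2.
Cage b needs sum 11, so r4c5 = 5.
Column 3 now contains 2; hence r5c3 = 4.
Cage b needs sum 11, leaving r5c5 = 1.
4 is placed in column 3, which forces r1c3 = 3.
Column 5 already has 3; hence r1c5 = 4.
Row 3 now contains 3; hence r3c1 = 4.
2 is placed in row 4, which forces r4c1 = 1.
The 3 cells of cage i must have sum 9, so r5c1 = 2.
1 is placed in row 5, which forces r5c2 = 3.
Column 1 already has 1; hence r2c1 = 3.
Column 2 already has 3, so r2c2 = 1.
Filled in: 5 2 3 1 4 / 3 1 5 4 2 / 4 5 1 2 3 / 1 4 2 3 5 / 2 3 4 5 1.

4 5 1 2 3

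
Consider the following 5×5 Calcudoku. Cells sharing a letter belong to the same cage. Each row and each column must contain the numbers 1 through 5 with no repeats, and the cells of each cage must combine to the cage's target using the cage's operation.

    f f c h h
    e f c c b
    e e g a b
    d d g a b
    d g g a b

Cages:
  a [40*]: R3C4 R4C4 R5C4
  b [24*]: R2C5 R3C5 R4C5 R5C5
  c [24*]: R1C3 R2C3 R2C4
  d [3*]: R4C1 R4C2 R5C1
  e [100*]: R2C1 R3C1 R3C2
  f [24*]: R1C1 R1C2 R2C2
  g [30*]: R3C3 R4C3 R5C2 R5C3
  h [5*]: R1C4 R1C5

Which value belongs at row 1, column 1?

2

Cage e has product 100, leaving R2C1 = 5.
Cage e has product 100; hence R3C1 = 4.
Cage e has product 100, so R3C2 = 5.
Row 3 now contains 5, leaving R3C4 = 2.
Cage d needs product 3, leaving R4C1 = 3.
The 3 cells of cage d must have product 3, which forces R4C2 = 1.
The 3 cells of cage d must have product 3, which forces R5C1 = 1.
Column 1 already has 3, leaving R1C1 = 2.
Cage g has product 30; hence R3C3 = 1.
Row 3 now contains 1, so R3C5 = 3.
Cage c has product 24, so R2C3 = 2.
The 4 cells of cage b must have product 24, so R2C5 = 1.
2 is placed in column 3, so R4C3 = 5.
Row 4 now contains 5, so R4C4 = 4.
4 is placed in row 4; hence R4C5 = 2.
Column 3 now contains 5, which forces R5C3 = 3.
4 is placed in column 4, leaving R5C4 = 5.
2 is placed in column 5, which forces R5C5 = 4.
Column 3 now contains 3, so R1C3 = 4.
Column 4 now contains 5, which forces R1C4 = 1.
Column 5 already has 1, which forces R1C5 = 5.
4 is placed in column 4, which forces R2C4 = 3.
3 is placed in row 5, so R5C2 = 2.
4 is placed in row 1; hence R1C2 = 3.
3 is placed in row 2; hence R2C2 = 4.
The full grid is 2 3 4 1 5 / 5 4 2 3 1 / 4 5 1 2 3 / 3 1 5 4 2 / 1 2 3 5 4.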